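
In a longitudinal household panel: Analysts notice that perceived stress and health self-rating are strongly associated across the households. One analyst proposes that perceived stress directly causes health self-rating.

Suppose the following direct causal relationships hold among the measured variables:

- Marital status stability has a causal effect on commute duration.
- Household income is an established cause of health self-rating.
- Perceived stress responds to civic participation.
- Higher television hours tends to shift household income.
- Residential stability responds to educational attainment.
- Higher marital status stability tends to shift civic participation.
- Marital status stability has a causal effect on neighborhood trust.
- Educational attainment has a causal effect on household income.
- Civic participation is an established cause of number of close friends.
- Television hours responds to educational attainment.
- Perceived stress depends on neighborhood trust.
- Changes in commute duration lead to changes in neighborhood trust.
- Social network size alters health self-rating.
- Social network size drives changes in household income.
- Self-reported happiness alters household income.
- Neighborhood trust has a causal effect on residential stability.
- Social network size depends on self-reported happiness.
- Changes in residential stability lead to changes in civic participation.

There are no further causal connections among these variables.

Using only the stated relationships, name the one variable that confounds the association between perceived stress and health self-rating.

educational attainment

Educational attainment has a causal path to perceived stress (educational attainment → residential stability → civic participation → perceived stress) and a separate causal path to health self-rating (educational attainment → household income → health self-rating), so it is a common cause of both.
No stated relationship gives perceived stress a causal route to health self-rating, so the correlation is explained by the shared upstream cause rather than a direct effect.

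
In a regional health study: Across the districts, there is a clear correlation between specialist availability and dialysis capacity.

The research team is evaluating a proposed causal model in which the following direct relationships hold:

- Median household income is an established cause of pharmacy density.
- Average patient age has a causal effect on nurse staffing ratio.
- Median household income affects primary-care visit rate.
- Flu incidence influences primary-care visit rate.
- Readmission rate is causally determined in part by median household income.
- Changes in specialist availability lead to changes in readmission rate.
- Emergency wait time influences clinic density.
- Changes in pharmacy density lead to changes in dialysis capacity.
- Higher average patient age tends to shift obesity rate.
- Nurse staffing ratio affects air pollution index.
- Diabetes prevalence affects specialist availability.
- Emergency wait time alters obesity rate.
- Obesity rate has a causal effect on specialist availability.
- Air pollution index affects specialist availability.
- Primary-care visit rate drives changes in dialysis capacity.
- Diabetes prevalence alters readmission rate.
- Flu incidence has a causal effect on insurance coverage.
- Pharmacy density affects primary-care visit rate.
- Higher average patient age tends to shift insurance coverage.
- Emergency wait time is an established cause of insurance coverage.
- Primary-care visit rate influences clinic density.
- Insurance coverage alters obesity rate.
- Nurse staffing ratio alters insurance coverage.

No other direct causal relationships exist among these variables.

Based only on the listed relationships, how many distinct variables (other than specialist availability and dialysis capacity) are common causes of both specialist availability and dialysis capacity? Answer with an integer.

1

The common causes are: flu incidence (to specialist availability via flu incidence → insurance coverage → obesity rate → specialist availability; to dialysis capacity via flu incidence → primary-care visit rate → dialysis capacity).
Every other variable lacks a causal path to at least one of specialist availability and dialysis capacity.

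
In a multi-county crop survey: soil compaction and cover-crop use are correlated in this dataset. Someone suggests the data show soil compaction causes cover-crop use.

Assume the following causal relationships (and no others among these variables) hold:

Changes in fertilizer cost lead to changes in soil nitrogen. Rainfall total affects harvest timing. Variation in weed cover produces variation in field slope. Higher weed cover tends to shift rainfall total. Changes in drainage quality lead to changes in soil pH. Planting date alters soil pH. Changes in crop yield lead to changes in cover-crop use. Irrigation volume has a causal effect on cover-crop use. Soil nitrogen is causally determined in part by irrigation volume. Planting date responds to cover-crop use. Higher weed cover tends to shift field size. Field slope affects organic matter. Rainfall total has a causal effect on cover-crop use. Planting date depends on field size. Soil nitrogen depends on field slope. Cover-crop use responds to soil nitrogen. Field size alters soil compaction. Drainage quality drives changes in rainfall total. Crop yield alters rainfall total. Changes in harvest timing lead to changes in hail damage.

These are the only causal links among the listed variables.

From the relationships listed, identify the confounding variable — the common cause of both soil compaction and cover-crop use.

Weed cover has a causal path to soil compaction (weed cover → field size → soil compaction) and a separate causal path to cover-crop use (weed cover → rainfall total → cover-crop use), so it is a common cause of both.
No stated relationship gives soil compaction a causal route to cover-crop use, so the correlation is explained by the shared upstream cause rather than a direct effect.

weed cover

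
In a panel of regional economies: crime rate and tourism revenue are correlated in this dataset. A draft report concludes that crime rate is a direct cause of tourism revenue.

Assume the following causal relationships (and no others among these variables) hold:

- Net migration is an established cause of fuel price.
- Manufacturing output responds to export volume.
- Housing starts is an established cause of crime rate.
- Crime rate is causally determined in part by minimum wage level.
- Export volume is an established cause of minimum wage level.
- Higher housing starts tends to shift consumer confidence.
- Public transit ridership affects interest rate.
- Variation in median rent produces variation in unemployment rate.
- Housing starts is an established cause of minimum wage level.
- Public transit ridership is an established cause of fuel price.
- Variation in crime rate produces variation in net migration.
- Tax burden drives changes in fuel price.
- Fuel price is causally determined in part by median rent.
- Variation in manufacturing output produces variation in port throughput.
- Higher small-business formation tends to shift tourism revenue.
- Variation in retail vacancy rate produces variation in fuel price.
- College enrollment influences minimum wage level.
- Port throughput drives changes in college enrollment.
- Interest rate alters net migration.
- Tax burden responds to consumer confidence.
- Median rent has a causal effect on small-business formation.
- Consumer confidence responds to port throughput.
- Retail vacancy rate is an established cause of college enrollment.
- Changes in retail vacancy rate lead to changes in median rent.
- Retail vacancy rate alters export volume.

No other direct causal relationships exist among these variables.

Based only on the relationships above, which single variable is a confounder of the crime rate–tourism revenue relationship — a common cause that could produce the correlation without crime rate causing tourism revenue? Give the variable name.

Retail vacancy rate has a causal path to crime rate (retail vacancy rate → export volume → minimum wage level → crime rate) and a separate causal path to tourism revenue (retail vacancy rate → median rent → small-business formation → tourism revenue), so it is a common cause of both.
No stated relationship gives crime rate a causal route to tourism revenue, so the correlation is explained by the shared upstream cause rather than a direct effect.

retail vacancy rate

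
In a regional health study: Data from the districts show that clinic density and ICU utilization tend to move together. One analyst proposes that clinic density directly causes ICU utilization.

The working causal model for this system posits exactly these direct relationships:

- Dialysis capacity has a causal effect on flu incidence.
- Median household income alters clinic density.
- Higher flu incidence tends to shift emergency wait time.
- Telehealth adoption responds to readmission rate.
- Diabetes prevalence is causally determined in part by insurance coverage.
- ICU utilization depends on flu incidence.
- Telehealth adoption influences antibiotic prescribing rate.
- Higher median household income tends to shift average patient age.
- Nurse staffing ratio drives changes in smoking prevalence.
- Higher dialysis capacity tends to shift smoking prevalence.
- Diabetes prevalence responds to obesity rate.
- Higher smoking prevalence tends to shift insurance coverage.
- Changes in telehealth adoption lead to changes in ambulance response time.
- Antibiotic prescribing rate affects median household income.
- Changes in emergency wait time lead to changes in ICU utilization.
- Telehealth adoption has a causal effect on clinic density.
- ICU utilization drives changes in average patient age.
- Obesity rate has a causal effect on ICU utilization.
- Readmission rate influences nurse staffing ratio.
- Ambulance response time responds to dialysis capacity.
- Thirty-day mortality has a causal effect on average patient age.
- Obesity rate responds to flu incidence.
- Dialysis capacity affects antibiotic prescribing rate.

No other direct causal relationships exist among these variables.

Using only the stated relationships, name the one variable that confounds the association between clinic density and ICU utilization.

dialysis capacity

Dialysis capacity has a causal path to clinic density (dialysis capacity → antibiotic prescribing rate → median household income → clinic density) and a separate causal path to ICU utilization (dialysis capacity → flu incidence → ICU utilization), so it is a common cause of both.
No stated relationship gives clinic density a causal route to ICU utilization, so the correlation is explained by the shared upstream cause rather than a direct effect.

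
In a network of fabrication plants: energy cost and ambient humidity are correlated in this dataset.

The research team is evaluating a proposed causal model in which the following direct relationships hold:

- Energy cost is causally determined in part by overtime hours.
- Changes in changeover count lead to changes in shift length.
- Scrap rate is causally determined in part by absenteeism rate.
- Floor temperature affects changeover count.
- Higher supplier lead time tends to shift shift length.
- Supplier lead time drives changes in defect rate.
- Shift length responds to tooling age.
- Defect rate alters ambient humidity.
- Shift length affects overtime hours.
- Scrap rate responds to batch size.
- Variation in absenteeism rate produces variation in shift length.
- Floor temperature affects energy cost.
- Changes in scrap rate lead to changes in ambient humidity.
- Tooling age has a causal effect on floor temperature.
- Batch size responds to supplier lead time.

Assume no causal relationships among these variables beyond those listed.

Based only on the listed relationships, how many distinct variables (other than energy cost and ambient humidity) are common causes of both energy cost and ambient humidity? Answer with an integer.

2

The common causes are: absenteeism rate (to energy cost via absenteeism rate → shift length → overtime hours → energy cost; to ambient humidity via absenteeism rate → scrap rate → ambient humidity); supplier lead time (to energy cost via supplier lead time → shift length → overtime hours → energy cost; to ambient humidity via supplier lead time → defect rate → ambient humidity).
Every other variable lacks a causal path to at least one of energy cost and ambient humidity.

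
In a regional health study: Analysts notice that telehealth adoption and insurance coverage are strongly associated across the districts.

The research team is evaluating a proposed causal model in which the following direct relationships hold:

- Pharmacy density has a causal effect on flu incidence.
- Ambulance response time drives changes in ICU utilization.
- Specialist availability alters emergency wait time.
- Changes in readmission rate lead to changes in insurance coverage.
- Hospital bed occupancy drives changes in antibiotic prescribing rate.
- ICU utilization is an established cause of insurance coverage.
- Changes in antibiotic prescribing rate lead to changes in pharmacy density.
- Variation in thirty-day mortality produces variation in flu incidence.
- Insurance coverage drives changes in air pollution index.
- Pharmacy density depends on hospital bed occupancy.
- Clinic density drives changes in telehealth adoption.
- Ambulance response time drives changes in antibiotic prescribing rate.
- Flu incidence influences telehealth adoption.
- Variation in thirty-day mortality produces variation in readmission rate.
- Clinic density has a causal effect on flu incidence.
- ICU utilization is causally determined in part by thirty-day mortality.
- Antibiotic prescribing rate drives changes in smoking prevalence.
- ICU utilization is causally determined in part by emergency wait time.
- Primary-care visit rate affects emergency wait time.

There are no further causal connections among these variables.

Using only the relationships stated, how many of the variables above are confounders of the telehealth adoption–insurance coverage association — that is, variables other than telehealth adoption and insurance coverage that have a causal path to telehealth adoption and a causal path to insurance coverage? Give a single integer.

2

The common causes are: ambulance response time (to telehealth adoption via ambulance response time → antibiotic prescribing rate → pharmacy density → flu incidence → telehealth adoption; to insurance coverage via ambulance response time → ICU utilization → insurance coverage); thirty-day mortality (to telehealth adoption via thirty-day mortality → flu incidence → telehealth adoption; to insurance coverage via thirty-day mortality → ICU utilization → insurance coverage).
Every other variable lacks a causal path to at least one of telehealth adoption and insurance coverage.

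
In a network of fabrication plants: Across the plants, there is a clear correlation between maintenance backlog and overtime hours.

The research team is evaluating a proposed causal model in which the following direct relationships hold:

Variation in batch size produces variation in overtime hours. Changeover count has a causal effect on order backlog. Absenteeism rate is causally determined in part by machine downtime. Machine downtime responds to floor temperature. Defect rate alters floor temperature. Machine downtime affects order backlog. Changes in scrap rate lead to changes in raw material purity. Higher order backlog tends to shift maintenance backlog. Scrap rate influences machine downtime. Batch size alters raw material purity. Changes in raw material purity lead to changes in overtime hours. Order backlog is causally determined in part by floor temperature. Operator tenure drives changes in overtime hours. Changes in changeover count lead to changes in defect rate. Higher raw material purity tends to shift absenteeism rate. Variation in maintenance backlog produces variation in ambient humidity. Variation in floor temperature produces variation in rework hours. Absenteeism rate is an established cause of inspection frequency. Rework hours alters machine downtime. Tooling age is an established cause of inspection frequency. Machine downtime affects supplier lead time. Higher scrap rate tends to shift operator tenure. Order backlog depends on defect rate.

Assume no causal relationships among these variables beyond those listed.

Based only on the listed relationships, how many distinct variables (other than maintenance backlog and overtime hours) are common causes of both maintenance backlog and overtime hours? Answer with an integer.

The common causes are: scrap rate (to maintenance backlog via scrap rate → machine downtime → order backlog → maintenance backlog; to overtime hours via scrap rate → operator tenure → overtime hours).
Every other variable lacks a causal path to at least one of maintenance backlog and overtime hours.

1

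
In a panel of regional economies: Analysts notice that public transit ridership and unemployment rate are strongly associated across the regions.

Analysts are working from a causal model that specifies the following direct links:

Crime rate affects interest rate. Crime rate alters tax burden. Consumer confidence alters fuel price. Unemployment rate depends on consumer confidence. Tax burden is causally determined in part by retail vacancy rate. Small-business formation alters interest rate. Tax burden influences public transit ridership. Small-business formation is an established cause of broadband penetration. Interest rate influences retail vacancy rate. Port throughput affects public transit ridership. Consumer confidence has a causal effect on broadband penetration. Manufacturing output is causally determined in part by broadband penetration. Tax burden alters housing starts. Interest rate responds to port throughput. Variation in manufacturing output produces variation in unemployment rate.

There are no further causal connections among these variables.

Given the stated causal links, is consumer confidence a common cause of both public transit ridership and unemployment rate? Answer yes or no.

Consumer confidence has no stated causal path to public transit ridership. A confounder must cause both variables, so consumer confidence does not qualify.

no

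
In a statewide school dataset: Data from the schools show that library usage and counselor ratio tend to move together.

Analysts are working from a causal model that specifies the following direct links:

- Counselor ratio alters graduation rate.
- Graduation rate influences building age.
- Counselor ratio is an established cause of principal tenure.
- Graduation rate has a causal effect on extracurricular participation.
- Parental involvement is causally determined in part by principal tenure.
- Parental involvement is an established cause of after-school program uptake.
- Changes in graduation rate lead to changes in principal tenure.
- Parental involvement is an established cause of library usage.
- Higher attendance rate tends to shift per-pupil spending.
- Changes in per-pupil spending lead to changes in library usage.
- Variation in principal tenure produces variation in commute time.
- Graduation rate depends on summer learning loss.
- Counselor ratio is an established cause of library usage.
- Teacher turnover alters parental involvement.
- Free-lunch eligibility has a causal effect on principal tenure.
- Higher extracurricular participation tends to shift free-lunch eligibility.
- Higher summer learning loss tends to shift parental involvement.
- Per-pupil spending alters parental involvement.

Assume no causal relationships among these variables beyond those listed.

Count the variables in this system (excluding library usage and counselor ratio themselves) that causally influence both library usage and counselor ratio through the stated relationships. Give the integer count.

No listed variable has a causal path to both library usage and counselor ratio, so there are no common causes.

0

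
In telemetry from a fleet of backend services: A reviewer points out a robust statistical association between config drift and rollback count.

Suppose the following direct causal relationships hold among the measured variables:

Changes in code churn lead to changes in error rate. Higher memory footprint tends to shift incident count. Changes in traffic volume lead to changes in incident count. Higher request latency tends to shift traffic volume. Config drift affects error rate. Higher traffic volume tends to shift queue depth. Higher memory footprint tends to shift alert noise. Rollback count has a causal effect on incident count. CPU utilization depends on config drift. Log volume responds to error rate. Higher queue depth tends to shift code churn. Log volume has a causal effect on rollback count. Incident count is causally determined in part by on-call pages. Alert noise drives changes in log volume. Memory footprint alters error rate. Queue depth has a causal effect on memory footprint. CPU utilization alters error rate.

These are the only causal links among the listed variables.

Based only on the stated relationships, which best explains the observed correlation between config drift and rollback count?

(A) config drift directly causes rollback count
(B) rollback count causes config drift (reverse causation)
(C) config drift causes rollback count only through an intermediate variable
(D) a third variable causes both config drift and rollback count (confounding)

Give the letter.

Config drift reaches rollback count through config drift → error rate → log volume → rollback count — an indirect causal chain with no direct config drift → rollback count link. No variable causes both config drift and rollback count, so confounding is ruled out; the effect is mediated.

C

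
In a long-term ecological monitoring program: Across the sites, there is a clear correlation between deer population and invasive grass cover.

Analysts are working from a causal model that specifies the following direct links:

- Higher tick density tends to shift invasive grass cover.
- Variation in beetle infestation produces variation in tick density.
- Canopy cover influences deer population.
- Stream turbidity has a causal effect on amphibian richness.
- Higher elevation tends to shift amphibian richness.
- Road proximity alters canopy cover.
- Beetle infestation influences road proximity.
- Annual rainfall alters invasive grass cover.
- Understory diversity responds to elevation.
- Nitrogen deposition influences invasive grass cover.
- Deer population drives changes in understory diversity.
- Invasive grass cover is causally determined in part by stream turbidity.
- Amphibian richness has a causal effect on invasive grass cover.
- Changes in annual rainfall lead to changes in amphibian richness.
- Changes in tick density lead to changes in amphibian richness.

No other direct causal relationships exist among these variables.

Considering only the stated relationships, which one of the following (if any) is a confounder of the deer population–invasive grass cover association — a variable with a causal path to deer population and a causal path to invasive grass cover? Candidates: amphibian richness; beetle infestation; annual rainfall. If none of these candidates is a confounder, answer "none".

Beetle infestation causes deer population (beetle infestation → road proximity → canopy cover → deer population) and also causes invasive grass cover (beetle infestation → tick density → invasive grass cover); it is a common cause of both.
Each of the other candidates lacks a causal path to at least one of deer population and invasive grass cover, so they do not confound the relationship.

beetle infestation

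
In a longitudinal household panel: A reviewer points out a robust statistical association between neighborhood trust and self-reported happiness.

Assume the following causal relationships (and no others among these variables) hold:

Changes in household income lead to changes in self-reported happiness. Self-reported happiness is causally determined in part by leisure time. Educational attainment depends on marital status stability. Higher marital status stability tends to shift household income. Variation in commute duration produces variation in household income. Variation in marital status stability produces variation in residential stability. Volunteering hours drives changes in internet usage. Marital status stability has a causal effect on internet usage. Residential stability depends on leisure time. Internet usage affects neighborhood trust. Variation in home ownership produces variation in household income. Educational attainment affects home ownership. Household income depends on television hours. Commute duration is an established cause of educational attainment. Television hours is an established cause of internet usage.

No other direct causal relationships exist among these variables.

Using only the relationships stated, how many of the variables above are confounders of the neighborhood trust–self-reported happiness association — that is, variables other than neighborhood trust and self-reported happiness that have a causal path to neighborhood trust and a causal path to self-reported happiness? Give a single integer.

2

The common causes are: marital status stability (to neighborhood trust via marital status stability → internet usage → neighborhood trust; to self-reported happiness via marital status stability → household income → self-reported happiness); television hours (to neighborhood trust via television hours → internet usage → neighborhood trust; to self-reported happiness via television hours → household income → self-reported happiness).
Every other variable lacks a causal path to at least one of neighborhood trust and self-reported happiness.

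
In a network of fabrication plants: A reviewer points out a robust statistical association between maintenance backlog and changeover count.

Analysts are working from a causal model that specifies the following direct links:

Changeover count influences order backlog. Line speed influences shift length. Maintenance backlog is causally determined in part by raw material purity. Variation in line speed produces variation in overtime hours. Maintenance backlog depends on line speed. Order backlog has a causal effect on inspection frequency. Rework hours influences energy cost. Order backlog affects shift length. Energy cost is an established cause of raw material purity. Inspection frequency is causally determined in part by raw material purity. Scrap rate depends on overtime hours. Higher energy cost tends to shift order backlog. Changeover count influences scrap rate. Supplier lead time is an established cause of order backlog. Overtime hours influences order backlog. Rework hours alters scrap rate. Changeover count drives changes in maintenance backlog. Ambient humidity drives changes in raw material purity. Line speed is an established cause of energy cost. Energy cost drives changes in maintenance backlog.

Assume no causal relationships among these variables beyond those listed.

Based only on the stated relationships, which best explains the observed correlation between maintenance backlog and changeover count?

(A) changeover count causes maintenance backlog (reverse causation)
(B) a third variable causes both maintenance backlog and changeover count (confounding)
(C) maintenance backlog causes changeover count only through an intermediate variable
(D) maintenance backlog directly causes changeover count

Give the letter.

A

The stated link runs changeover count → maintenance backlog; maintenance backlog has no causal path to changeover count. No variable causes both, so confounding is ruled out. The correlation reflects reverse causation.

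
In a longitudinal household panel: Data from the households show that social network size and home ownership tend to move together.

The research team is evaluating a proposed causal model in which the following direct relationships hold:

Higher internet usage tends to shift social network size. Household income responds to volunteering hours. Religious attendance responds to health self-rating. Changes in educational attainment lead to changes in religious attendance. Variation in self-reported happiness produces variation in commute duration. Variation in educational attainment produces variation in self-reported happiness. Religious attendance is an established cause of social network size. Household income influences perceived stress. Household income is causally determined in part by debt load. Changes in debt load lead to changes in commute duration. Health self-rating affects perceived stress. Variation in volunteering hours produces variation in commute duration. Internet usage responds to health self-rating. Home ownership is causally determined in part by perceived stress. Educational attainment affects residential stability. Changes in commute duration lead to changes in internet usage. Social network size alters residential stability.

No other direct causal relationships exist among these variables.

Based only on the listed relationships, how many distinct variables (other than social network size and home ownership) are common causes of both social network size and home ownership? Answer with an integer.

The common causes are: debt load (to social network size via debt load → commute duration → internet usage → social network size; to home ownership via debt load → household income → perceived stress → home ownership); health self-rating (to social network size via health self-rating → internet usage → social network size; to home ownership via health self-rating → perceived stress → home ownership); volunteering hours (to social network size via volunteering hours → commute duration → internet usage → social network size; to home ownership via volunteering hours → household income → perceived stress → home ownership).
Every other variable lacks a causal path to at least one of social network size and home ownership.

3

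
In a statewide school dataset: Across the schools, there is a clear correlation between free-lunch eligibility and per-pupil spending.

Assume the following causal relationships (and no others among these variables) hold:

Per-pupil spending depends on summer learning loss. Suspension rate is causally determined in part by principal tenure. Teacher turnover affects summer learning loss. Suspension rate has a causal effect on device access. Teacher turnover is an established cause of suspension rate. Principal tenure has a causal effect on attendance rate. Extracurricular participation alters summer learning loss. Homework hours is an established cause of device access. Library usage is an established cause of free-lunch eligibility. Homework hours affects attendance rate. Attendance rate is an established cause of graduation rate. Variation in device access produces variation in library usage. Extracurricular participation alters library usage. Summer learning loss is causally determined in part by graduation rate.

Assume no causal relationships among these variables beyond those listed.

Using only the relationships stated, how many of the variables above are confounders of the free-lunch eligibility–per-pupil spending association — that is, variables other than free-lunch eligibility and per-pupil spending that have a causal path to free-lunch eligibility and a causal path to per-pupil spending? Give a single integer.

The common causes are: extracurricular participation (to free-lunch eligibility via extracurricular participation → library usage → free-lunch eligibility; to per-pupil spending via extracurricular participation → summer learning loss → per-pupil spending); homework hours (to free-lunch eligibility via homework hours → device access → library usage → free-lunch eligibility; to per-pupil spending via homework hours → attendance rate → graduation rate → summer learning loss → per-pupil spending); principal tenure (to free-lunch eligibility via principal tenure → suspension rate → device access → library usage → free-lunch eligibility; to per-pupil spending via principal tenure → attendance rate → graduation rate → summer learning loss → per-pupil spending); teacher turnover (to free-lunch eligibility via teacher turnover → suspension rate → device access → library usage → free-lunch eligibility; to per-pupil spending via teacher turnover → summer learning loss → per-pupil spending).
Every other variable lacks a causal path to at least one of free-lunch eligibility and per-pupil spending.

4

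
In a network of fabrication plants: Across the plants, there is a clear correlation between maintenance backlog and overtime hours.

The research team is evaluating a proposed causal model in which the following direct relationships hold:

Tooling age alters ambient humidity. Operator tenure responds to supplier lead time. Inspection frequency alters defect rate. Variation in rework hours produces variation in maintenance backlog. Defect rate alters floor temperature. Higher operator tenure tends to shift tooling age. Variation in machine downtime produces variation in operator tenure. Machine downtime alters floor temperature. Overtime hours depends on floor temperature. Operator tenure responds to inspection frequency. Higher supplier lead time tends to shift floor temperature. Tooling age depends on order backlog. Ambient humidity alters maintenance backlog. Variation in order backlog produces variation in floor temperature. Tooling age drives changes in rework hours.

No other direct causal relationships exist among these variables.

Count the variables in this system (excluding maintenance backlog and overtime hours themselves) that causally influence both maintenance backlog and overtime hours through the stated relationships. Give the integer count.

The common causes are: inspection frequency (to maintenance backlog via inspection frequency → operator tenure → tooling age → ambient humidity → maintenance backlog; to overtime hours via inspection frequency → defect rate → floor temperature → overtime hours); machine downtime (to maintenance backlog via machine downtime → operator tenure → tooling age → ambient humidity → maintenance backlog; to overtime hours via machine downtime → floor temperature → overtime hours); order backlog (to maintenance backlog via order backlog → tooling age → ambient humidity → maintenance backlog; to overtime hours via order backlog → floor temperature → overtime hours); supplier lead time (to maintenance backlog via supplier lead time → operator tenure → tooling age → ambient humidity → maintenance backlog; to overtime hours via supplier lead time → floor temperature → overtime hours).
Every other variable lacks a causal path to at least one of maintenance backlog and overtime hours.

4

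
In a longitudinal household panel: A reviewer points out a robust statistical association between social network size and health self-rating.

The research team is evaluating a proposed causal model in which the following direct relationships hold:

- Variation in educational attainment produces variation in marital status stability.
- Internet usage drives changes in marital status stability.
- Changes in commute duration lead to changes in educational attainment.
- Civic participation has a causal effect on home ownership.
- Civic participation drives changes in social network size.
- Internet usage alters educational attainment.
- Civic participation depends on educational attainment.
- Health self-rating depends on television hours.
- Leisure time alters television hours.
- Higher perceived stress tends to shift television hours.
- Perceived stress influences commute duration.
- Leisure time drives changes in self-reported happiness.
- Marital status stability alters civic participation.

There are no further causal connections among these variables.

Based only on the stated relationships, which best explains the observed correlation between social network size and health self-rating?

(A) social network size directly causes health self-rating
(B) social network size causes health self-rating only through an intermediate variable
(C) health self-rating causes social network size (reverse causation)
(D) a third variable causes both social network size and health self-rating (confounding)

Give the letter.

Perceived stress causes social network size (perceived stress → commute duration → educational attainment → civic participation → social network size) and health self-rating (perceived stress → television hours → health self-rating) — a common cause creating the correlation.
There is no stated path from social network size to health self-rating or from health self-rating to social network size, so neither direct nor reverse causation applies.

D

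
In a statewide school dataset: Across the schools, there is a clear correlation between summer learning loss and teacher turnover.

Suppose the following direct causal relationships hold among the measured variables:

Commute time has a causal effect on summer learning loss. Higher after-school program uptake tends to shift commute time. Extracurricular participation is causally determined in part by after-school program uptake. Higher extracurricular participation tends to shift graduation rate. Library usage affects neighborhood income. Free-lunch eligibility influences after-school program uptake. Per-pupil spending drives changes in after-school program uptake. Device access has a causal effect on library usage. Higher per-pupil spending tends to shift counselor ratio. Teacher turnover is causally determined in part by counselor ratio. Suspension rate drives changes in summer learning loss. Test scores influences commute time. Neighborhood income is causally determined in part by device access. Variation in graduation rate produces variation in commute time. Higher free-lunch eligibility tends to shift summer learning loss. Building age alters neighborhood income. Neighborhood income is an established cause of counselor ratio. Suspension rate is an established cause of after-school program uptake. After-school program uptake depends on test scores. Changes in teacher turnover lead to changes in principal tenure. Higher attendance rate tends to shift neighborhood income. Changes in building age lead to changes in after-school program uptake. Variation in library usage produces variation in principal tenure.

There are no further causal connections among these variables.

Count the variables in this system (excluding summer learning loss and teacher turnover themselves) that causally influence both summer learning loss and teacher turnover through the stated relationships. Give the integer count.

2

The common causes are: building age (to summer learning loss via building age → after-school program uptake → commute time → summer learning loss; to teacher turnover via building age → neighborhood income → counselor ratio → teacher turnover); per-pupil spending (to summer learning loss via per-pupil spending → after-school program uptake → commute time → summer learning loss; to teacher turnover via per-pupil spending → counselor ratio → teacher turnover).
Every other variable lacks a causal path to at least one of summer learning loss and teacher turnover.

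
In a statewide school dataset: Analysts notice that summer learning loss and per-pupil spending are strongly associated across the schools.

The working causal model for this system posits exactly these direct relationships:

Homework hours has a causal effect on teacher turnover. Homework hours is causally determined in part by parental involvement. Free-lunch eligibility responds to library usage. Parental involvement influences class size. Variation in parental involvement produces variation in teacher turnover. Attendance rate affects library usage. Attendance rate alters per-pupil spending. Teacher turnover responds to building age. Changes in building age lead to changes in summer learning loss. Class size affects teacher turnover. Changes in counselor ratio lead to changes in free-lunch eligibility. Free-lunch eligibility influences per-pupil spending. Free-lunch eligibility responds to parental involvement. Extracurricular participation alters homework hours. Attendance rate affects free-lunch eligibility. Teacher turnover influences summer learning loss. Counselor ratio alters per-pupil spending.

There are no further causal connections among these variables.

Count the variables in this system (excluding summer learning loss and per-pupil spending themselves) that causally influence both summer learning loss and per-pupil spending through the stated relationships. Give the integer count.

The common causes are: parental involvement (to summer learning loss via parental involvement → teacher turnover → summer learning loss; to per-pupil spending via parental involvement → free-lunch eligibility → per-pupil spending).
Every other variable lacks a causal path to at least one of summer learning loss and per-pupil spending.

1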